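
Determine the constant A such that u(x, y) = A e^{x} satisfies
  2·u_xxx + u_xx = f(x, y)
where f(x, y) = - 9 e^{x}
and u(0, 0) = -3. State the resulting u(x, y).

Substitute the ansatz u = A e^{x} into the left-hand side.
Derivatives of the ansatz:
  u_xxx = A e^{x}
  u_xx = A e^{x}
Term by term:
  2·u_xxx = 2 A e^{x}
  u_xx = A e^{x}
So the left-hand side equals
  3 A e^{x}
This must equal f(x, y) = - 9 e^{x} identically.
Matching coefficients of the independent functions:
  [e^{x}]:  3 A = -9
Solving: A = -3.
Check against the point condition:
  u(0, 0) = -3  ⟹  A = -3  ✓
Hence u(x, y) = - 3 e^{x}.

Answer: u(x, y) = - 3 e^{x}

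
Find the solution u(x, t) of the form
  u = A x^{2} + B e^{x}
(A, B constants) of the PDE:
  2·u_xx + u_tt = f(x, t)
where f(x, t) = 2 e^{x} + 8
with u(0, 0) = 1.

Substitute the ansatz u = A x^{2} + B e^{x} into the left-hand side.
Derivatives of the ansatz:
  u_xx = 2 A + B e^{x}
  u_tt = 0
Term by term:
  2·u_xx = 4 A + 2 B e^{x}
  u_tt = 0
So the left-hand side equals
  4 A + 2 B e^{x}
This must equal f(x, t) = 2 e^{x} + 8 identically.
Matching coefficients of the independent functions:
  [constant term]:  4 A = 8
  [e^{x}]:  2 B = 2
Solving: A = 2, B = 1.
Check against the point condition:
  u(0, 0) = 1  ⟹  B = 1  ✓
Hence u(x, t) = 2 x^{2} + e^{x}.

Answer: u(x, t) = 2 x^{2} + e^{x}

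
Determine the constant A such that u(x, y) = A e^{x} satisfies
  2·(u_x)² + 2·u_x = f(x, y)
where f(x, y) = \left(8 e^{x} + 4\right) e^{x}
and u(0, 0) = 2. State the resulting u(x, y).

Substitute the ansatz u = A e^{x} into the left-hand side.
Derivatives of the ansatz:
  u_x = A e^{x}
Term by term:
  2·(u_x)² = 2 A^{2} e^{2 x}
  2·u_x = 2 A e^{x}
So the left-hand side equals
  2 A^{2} e^{2 x} + 2 A e^{x}
This must equal f(x, y) = \left(8 e^{x} + 4\right) e^{x} identically.
Matching coefficients of the independent functions:
  [e^{x}]:  2 A = 4
  [e^{2 x}]:  2 A^{2} = 8
Solving: A = 2.
Check against the point condition:
  u(0, 0) = 2  ⟹  A = 2  ✓
Hence u(x, y) = 2 e^{x}.

Answer: u(x, y) = 2 e^{x}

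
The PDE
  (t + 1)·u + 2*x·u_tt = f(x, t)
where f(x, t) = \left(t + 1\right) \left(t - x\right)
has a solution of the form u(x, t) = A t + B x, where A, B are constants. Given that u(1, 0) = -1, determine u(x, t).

Substitute the ansatz u = A t + B x into the left-hand side.
Derivatives of the ansatz:
  u_tt = 0
Term by term:
  (t + 1)·u = A t^{2} + A t + B t x + B x
  2*x·u_tt = 0
So the left-hand side equals
  A t^{2} + A t + B t x + B x
This must equal f(x, t) identically; expanded, f = t^{2} - t x + t - x.
Matching coefficients of the independent functions:
  [t, t^{2}]:  A = 1
  [x, t x]:  B = -1
Solving: A = 1, B = -1.
Check against the point condition:
  u(1, 0) = -1  ⟹  B = -1  ✓
Hence u(x, t) = t - x.

Answer: u(x, t) = t - x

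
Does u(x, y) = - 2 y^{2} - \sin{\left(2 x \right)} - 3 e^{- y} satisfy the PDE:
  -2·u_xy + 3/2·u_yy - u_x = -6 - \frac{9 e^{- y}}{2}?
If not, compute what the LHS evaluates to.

Answer: No, the LHS evaluates to 2 \cos{\left(2 x \right)} - 6 - \frac{9 e^{- y}}{2}

Derivation:
Evaluate each term of the left-hand side for u = - 2 y^{2} - \sin{\left(2 x \right)} - 3 e^{- y}.
Derivatives:
  u_xy = 0
  u_yy = -4 - 3 e^{- y}
  u_x = - 2 \cos{\left(2 x \right)}
Terms:
  -2·u_xy = 0
  3/2·u_yy = -6 - \frac{9 e^{- y}}{2}
  -u_x = 2 \cos{\left(2 x \right)}
Sum: LHS = 2 \cos{\left(2 x \right)} - 6 - \frac{9 e^{- y}}{2}
Given right-hand side: -6 - \frac{9 e^{- y}}{2}. Difference LHS − RHS = 2 \cos{\left(2 x \right)} ≠ 0, so u is not a solution.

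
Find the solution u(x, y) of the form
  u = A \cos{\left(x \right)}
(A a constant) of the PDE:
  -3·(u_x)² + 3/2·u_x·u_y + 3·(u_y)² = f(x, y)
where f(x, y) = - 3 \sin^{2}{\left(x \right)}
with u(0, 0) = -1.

Substitute the ansatz u = A \cos{\left(x \right)} into the left-hand side.
Derivatives of the ansatz:
  u_x = - A \sin{\left(x \right)}
  u_y = 0
Term by term:
  -3·(u_x)² = - 3 A^{2} \sin^{2}{\left(x \right)}
  3/2·u_x·u_y = 0
  3·(u_y)² = 0
So the left-hand side equals
  - 3 A^{2} \sin^{2}{\left(x \right)}
This must equal f(x, y) = - 3 \sin^{2}{\left(x \right)} identically.
Matching coefficients of the independent functions:
  [\sin^{2}{\left(x \right)}]:  - 3 A^{2} = -3
These equations allow (A) = (-1) or (1).
Impose the point condition(s):
  u(0, 0) = -1  ⟹  A = -1
Only A = -1 satisfies everything.
Hence u(x, y) = - \cos{\left(x \right)}.

Answer: u(x, y) = - \cos{\left(x \right)}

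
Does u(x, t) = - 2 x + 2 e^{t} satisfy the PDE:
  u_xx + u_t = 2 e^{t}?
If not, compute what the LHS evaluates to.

Evaluate each term of the left-hand side for u = - 2 x + 2 e^{t}.
Derivatives:
  u_xx = 0
  u_t = 2 e^{t}
Terms:
  u_xx = 0
  u_t = 2 e^{t}
Sum: LHS = 2 e^{t}
This is exactly the given right-hand side, so u is a solution.

Answer: Yes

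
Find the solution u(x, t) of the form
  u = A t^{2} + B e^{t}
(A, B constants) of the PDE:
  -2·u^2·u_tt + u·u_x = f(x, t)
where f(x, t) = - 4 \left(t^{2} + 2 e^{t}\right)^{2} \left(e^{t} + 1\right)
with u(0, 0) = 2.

Substitute the ansatz u = A t^{2} + B e^{t} into the left-hand side.
Derivatives of the ansatz:
  u_tt = 2 A + B e^{t}
  u_x = 0
Term by term:
  -2·u^2·u_tt = - 4 A^{3} t^{4} - 2 A^{2} B t^{4} e^{t} - 8 A^{2} B t^{2} e^{t} - 4 A B^{2} t^{2} e^{2 t} - 4 A B^{2} e^{2 t} - 2 B^{3} e^{3 t}
  u·u_x = 0
So the left-hand side equals
  - 4 A^{3} t^{4} - 2 A^{2} B t^{4} e^{t} - 8 A^{2} B t^{2} e^{t} - 4 A B^{2} t^{2} e^{2 t} - 4 A B^{2} e^{2 t} - 2 B^{3} e^{3 t}
This must equal f(x, t) identically; expanded, f = - 4 t^{4} e^{t} - 4 t^{4} - 16 t^{2} e^{2 t} - 16 t^{2} e^{t} - 16 e^{3 t} - 16 e^{2 t}.
Matching coefficients of the independent functions:
  [t^{4}]:  - 4 A^{3} = -4
  [t^{2} e^{t}]:  - 8 A^{2} B = -16
  [t^{2} e^{2 t}, e^{2 t}]:  - 4 A B^{2} = -16
  [t^{4} e^{t}]:  - 2 A^{2} B = -4
  [e^{3 t}]:  - 2 B^{3} = -16
Solving: A = 1, B = 2.
Check against the point condition:
  u(0, 0) = 2  ⟹  B = 2  ✓
Hence u(x, t) = t^{2} + 2 e^{t}.

Answer: u(x, t) = t^{2} + 2 e^{t}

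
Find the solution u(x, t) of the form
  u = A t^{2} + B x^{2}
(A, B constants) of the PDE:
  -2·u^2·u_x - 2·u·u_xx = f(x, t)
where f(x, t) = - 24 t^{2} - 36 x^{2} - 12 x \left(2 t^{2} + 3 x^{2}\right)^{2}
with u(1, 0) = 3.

Substitute the ansatz u = A t^{2} + B x^{2} into the left-hand side.
Derivatives of the ansatz:
  u_x = 2 B x
  u_xx = 2 B
Term by term:
  -2·u^2·u_x = - 4 A^{2} B t^{4} x - 8 A B^{2} t^{2} x^{3} - 4 B^{3} x^{5}
  -2·u·u_xx = - 4 A B t^{2} - 4 B^{2} x^{2}
So the left-hand side equals
  - 4 A^{2} B t^{4} x - 8 A B^{2} t^{2} x^{3} - 4 A B t^{2} - 4 B^{3} x^{5} - 4 B^{2} x^{2}
This must equal f(x, t) identically; expanded, f = - 48 t^{4} x - 144 t^{2} x^{3} - 24 t^{2} - 108 x^{5} - 36 x^{2}.
Matching coefficients of the independent functions:
  [t^{2}]:  - 4 A B = -24
  [x^{2}]:  - 4 B^{2} = -36
  [x^{5}]:  - 4 B^{3} = -108
  [t^{2} x^{3}]:  - 8 A B^{2} = -144
  [t^{4} x]:  - 4 A^{2} B = -48
Solving: A = 2, B = 3.
Check against the point condition:
  u(1, 0) = 3  ⟹  B = 3  ✓
Hence u(x, t) = 2 t^{2} + 3 x^{2}.

Answer: u(x, t) = 2 t^{2} + 3 x^{2}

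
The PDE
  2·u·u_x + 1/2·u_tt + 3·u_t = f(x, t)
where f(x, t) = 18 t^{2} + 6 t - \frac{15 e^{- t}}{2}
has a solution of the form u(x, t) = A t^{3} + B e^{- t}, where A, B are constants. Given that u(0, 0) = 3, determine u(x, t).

Substitute the ansatz u = A t^{3} + B e^{- t} into the left-hand side.
Derivatives of the ansatz:
  u_x = 0
  u_tt = 6 A t + B e^{- t}
  u_t = 3 A t^{2} - B e^{- t}
Term by term:
  2·u·u_x = 0
  1/2·u_tt = 3 A t + \frac{B e^{- t}}{2}
  3·u_t = 9 A t^{2} - 3 B e^{- t}
So the left-hand side equals
  9 A t^{2} + 3 A t - \frac{5 B e^{- t}}{2}
This must equal f(x, t) = 18 t^{2} + 6 t - \frac{15 e^{- t}}{2} identically.
Matching coefficients of the independent functions:
  [t]:  3 A = 6
  [t^{2}]:  9 A = 18
  [e^{- t}]:  - \frac{5 B}{2} = - \frac{15}{2}
Solving: A = 2, B = 3.
Check against the point condition:
  u(0, 0) = 3  ⟹  B = 3  ✓
Hence u(x, t) = 2 t^{3} + 3 e^{- t}.

Answer: u(x, t) = 2 t^{3} + 3 e^{- t}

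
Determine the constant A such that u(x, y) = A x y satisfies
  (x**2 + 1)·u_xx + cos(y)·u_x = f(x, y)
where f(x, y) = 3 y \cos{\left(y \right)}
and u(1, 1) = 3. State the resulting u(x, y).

Substitute the ansatz u = A x y into the left-hand side.
Derivatives of the ansatz:
  u_xx = 0
  u_x = A y
Term by term:
  (x**2 + 1)·u_xx = 0
  cos(y)·u_x = A y \cos{\left(y \right)}
So the left-hand side equals
  A y \cos{\left(y \right)}
This must equal f(x, y) = 3 y \cos{\left(y \right)} identically.
Matching coefficients of the independent functions:
  [y \cos{\left(y \right)}]:  A = 3
Solving: A = 3.
Check against the point condition:
  u(1, 1) = 3  ⟹  A = 3  ✓
Hence u(x, y) = 3 x y.

Answer: u(x, y) = 3 x y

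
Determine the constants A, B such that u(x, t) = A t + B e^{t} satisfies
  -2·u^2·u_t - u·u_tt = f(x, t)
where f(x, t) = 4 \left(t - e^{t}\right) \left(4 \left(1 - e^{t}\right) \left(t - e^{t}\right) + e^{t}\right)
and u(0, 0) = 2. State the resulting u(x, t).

Substitute the ansatz u = A t + B e^{t} into the left-hand side.
Derivatives of the ansatz:
  u_t = A + B e^{t}
  u_tt = B e^{t}
Term by term:
  -2·u^2·u_t = - 2 A^{3} t^{2} - 2 A^{2} B t^{2} e^{t} - 4 A^{2} B t e^{t} - 4 A B^{2} t e^{2 t} - 2 A B^{2} e^{2 t} - 2 B^{3} e^{3 t}
  -u·u_tt = - A B t e^{t} - B^{2} e^{2 t}
So the left-hand side equals
  - 2 A^{3} t^{2} - 2 A^{2} B t^{2} e^{t} - 4 A^{2} B t e^{t} - 4 A B^{2} t e^{2 t} - 2 A B^{2} e^{2 t} - A B t e^{t} - 2 B^{3} e^{3 t} - B^{2} e^{2 t}
This must equal f(x, t) identically; expanded, f = - 16 t^{2} e^{t} + 16 t^{2} + 32 t e^{2 t} - 28 t e^{t} - 16 e^{3 t} + 12 e^{2 t}.
Matching coefficients of the independent functions:
  [t^{2}]:  - 2 A^{3} = 16
  [t e^{t}]:  - 4 A^{2} B - A B = -28
  [t e^{2 t}]:  - 4 A B^{2} = 32
  [t^{2} e^{t}]:  - 2 A^{2} B = -16
  [e^{2 t}]:  - 2 A B^{2} - B^{2} = 12
  [e^{3 t}]:  - 2 B^{3} = -16
Solving: A = -2, B = 2.
Check against the point condition:
  u(0, 0) = 2  ⟹  B = 2  ✓
Hence u(x, t) = - 2 t + 2 e^{t}.

Answer: u(x, t) = - 2 t + 2 e^{t}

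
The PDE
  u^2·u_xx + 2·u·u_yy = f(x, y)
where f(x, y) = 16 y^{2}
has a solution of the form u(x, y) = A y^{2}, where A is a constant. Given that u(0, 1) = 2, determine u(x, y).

Substitute the ansatz u = A y^{2} into the left-hand side.
Derivatives of the ansatz:
  u_xx = 0
  u_yy = 2 A
Term by term:
  u^2·u_xx = 0
  2·u·u_yy = 4 A^{2} y^{2}
So the left-hand side equals
  4 A^{2} y^{2}
This must equal f(x, y) = 16 y^{2} identically.
Matching coefficients of the independent functions:
  [y^{2}]:  4 A^{2} = 16
These equations allow (A) = (-2) or (2).
Impose the point condition(s):
  u(0, 1) = 2  ⟹  A = 2
Only A = 2 satisfies everything.
Hence u(x, y) = 2 y^{2}.

Answer: u(x, y) = 2 y^{2}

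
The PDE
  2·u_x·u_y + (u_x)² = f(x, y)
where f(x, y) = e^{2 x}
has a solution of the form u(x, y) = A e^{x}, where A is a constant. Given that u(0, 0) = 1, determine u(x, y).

Substitute the ansatz u = A e^{x} into the left-hand side.
Derivatives of the ansatz:
  u_x = A e^{x}
  u_y = 0
Term by term:
  2·u_x·u_y = 0
  (u_x)² = A^{2} e^{2 x}
So the left-hand side equals
  A^{2} e^{2 x}
This must equal f(x, y) = e^{2 x} identically.
Matching coefficients of the independent functions:
  [e^{2 x}]:  A^{2} = 1
These equations allow (A) = (-1) or (1).
Impose the point condition(s):
  u(0, 0) = 1  ⟹  A = 1
Only A = 1 satisfies everything.
Hence u(x, y) = e^{x}.

Answer: u(x, y) = e^{x}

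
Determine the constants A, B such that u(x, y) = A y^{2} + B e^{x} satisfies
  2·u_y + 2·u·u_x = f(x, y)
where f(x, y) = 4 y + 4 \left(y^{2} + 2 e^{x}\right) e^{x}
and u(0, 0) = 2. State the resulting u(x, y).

Substitute the ansatz u = A y^{2} + B e^{x} into the left-hand side.
Derivatives of the ansatz:
  u_y = 2 A y
  u_x = B e^{x}
Term by term:
  2·u_y = 4 A y
  2·u·u_x = 2 A B y^{2} e^{x} + 2 B^{2} e^{2 x}
So the left-hand side equals
  2 A B y^{2} e^{x} + 4 A y + 2 B^{2} e^{2 x}
This must equal f(x, y) = 4 y + 4 \left(y^{2} + 2 e^{x}\right) e^{x} identically.
Matching coefficients of the independent functions:
  [y]:  4 A = 4
  [y^{2} e^{x}]:  2 A B = 4
  [e^{2 x}]:  2 B^{2} = 8
Solving: A = 1, B = 2.
Check against the point condition:
  u(0, 0) = 2  ⟹  B = 2  ✓
Hence u(x, y) = y^{2} + 2 e^{x}.

Answer: u(x, y) = y^{2} + 2 e^{x}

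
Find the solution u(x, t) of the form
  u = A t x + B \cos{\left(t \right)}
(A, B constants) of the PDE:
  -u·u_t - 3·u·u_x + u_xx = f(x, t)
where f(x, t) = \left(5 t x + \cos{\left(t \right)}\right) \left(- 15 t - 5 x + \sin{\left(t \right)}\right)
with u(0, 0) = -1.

Substitute the ansatz u = A t x + B \cos{\left(t \right)} into the left-hand side.
Derivatives of the ansatz:
  u_t = A x - B \sin{\left(t \right)}
  u_x = A t
  u_xx = 0
Term by term:
  -u·u_t = - A^{2} t x^{2} + A B t x \sin{\left(t \right)} - A B x \cos{\left(t \right)} + B^{2} \sin{\left(t \right)} \cos{\left(t \right)}
  -3·u·u_x = - 3 A^{2} t^{2} x - 3 A B t \cos{\left(t \right)}
  u_xx = 0
So the left-hand side equals
  - 3 A^{2} t^{2} x - A^{2} t x^{2} + A B t x \sin{\left(t \right)} - 3 A B t \cos{\left(t \right)} - A B x \cos{\left(t \right)} + B^{2} \sin{\left(t \right)} \cos{\left(t \right)}
This must equal f(x, t) identically; expanded, f = - 75 t^{2} x - 25 t x^{2} + 5 t x \sin{\left(t \right)} - 15 t \cos{\left(t \right)} - 5 x \cos{\left(t \right)} + \sin{\left(t \right)} \cos{\left(t \right)}.
Matching coefficients of the independent functions:
  [t x^{2}]:  - A^{2} = -25
  [t \cos{\left(t \right)}]:  - 3 A B = -15
  [t^{2} x]:  - 3 A^{2} = -75
  [x \cos{\left(t \right)}]:  - A B = -5
  [\sin{\left(t \right)} \cos{\left(t \right)}]:  B^{2} = 1
  [t x \sin{\left(t \right)}]:  A B = 5
These equations allow (A, B) = (-5, -1) or (5, 1).
Impose the point condition(s):
  u(0, 0) = -1  ⟹  B = -1
Only A = -5, B = -1 satisfies everything.
Hence u(x, t) = - 5 t x - \cos{\left(t \right)}.

Answer: u(x, t) = - 5 t x - \cos{\left(t \right)}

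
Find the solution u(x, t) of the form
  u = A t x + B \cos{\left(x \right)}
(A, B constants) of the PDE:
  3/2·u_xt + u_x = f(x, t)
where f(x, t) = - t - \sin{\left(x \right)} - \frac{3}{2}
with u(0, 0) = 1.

Substitute the ansatz u = A t x + B \cos{\left(x \right)} into the left-hand side.
Derivatives of the ansatz:
  u_xt = A
  u_x = A t - B \sin{\left(x \right)}
Term by term:
  3/2·u_xt = \frac{3 A}{2}
  u_x = A t - B \sin{\left(x \right)}
So the left-hand side equals
  A t + \frac{3 A}{2} - B \sin{\left(x \right)}
This must equal f(x, t) = - t - \sin{\left(x \right)} - \frac{3}{2} identically.
Matching coefficients of the independent functions:
  [constant term]:  \frac{3 A}{2} = - \frac{3}{2}
  [t]:  A = -1
  [\sin{\left(x \right)}]:  - B = -1
Solving: A = -1, B = 1.
Check against the point condition:
  u(0, 0) = 1  ⟹  B = 1  ✓
Hence u(x, t) = - t x + \cos{\left(x \right)}.

Answer: u(x, t) = - t x + \cos{\left(x \right)}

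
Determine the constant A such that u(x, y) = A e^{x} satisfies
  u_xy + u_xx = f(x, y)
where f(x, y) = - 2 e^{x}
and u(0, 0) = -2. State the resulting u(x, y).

Substitute the ansatz u = A e^{x} into the left-hand side.
Derivatives of the ansatz:
  u_xy = 0
  u_xx = A e^{x}
Term by term:
  u_xy = 0
  u_xx = A e^{x}
So the left-hand side equals
  A e^{x}
This must equal f(x, y) = - 2 e^{x} identically.
Matching coefficients of the independent functions:
  [e^{x}]:  A = -2
Solving: A = -2.
Check against the point condition:
  u(0, 0) = -2  ⟹  A = -2  ✓
Hence u(x, y) = - 2 e^{x}.

Answer: u(x, y) = - 2 e^{x}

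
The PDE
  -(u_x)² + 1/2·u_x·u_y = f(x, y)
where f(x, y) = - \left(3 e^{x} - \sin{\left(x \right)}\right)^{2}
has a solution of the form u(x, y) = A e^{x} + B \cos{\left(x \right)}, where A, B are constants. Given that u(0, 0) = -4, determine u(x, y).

Substitute the ansatz u = A e^{x} + B \cos{\left(x \right)} into the left-hand side.
Derivatives of the ansatz:
  u_x = A e^{x} - B \sin{\left(x \right)}
  u_y = 0
Term by term:
  -(u_x)² = - A^{2} e^{2 x} + 2 A B e^{x} \sin{\left(x \right)} - B^{2} \sin^{2}{\left(x \right)}
  1/2·u_x·u_y = 0
So the left-hand side equals
  - A^{2} e^{2 x} + 2 A B e^{x} \sin{\left(x \right)} - B^{2} \sin^{2}{\left(x \right)}
This must equal f(x, y) identically; expanded, f = - 9 e^{2 x} + 6 e^{x} \sin{\left(x \right)} - \sin^{2}{\left(x \right)}.
Matching coefficients of the independent functions:
  [e^{x} \sin{\left(x \right)}]:  2 A B = 6
  [e^{2 x}]:  - A^{2} = -9
  [\sin^{2}{\left(x \right)}]:  - B^{2} = -1
These equations allow (A, B) = (-3, -1) or (3, 1).
Impose the point condition(s):
  u(0, 0) = -4  ⟹  A + B = -4
Only A = -3, B = -1 satisfies everything.
Hence u(x, y) = - 3 e^{x} - \cos{\left(x \right)}.

Answer: u(x, y) = - 3 e^{x} - \cos{\left(x \right)}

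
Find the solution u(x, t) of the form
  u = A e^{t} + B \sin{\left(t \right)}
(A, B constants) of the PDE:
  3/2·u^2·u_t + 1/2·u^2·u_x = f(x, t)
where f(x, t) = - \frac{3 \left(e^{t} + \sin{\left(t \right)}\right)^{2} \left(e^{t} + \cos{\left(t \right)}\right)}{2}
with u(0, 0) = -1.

Substitute the ansatz u = A e^{t} + B \sin{\left(t \right)} into the left-hand side.
Derivatives of the ansatz:
  u_t = A e^{t} + B \cos{\left(t \right)}
  u_x = 0
Term by term:
  3/2·u^2·u_t = \frac{3 A^{3} e^{3 t}}{2} + 3 A^{2} B e^{2 t} \sin{\left(t \right)} + \frac{3 A^{2} B e^{2 t} \cos{\left(t \right)}}{2} + \frac{3 A B^{2} e^{t} \sin^{2}{\left(t \right)}}{2} + 3 A B^{2} e^{t} \sin{\left(t \right)} \cos{\left(t \right)} + \frac{3 B^{3} \sin^{2}{\left(t \right)} \cos{\left(t \right)}}{2}
  1/2·u^2·u_x = 0
So the left-hand side equals
  \frac{3 A^{3} e^{3 t}}{2} + 3 A^{2} B e^{2 t} \sin{\left(t \right)} + \frac{3 A^{2} B e^{2 t} \cos{\left(t \right)}}{2} + \frac{3 A B^{2} e^{t} \sin^{2}{\left(t \right)}}{2} + 3 A B^{2} e^{t} \sin{\left(t \right)} \cos{\left(t \right)} + \frac{3 B^{3} \sin^{2}{\left(t \right)} \cos{\left(t \right)}}{2}
This must equal f(x, t) identically; expanded, f = - \frac{3 e^{3 t}}{2} - 3 e^{2 t} \sin{\left(t \right)} - \frac{3 e^{2 t} \cos{\left(t \right)}}{2} - \frac{3 e^{t} \sin^{2}{\left(t \right)}}{2} - 3 e^{t} \sin{\left(t \right)} \cos{\left(t \right)} - \frac{3 \sin^{2}{\left(t \right)} \cos{\left(t \right)}}{2}.
Matching coefficients of the independent functions:
  [e^{t} \sin^{2}{\left(t \right)}]:  \frac{3 A B^{2}}{2} = - \frac{3}{2}
  [e^{2 t} \sin{\left(t \right)}]:  3 A^{2} B = -3
  [e^{2 t} \cos{\left(t \right)}]:  \frac{3 A^{2} B}{2} = - \frac{3}{2}
  [\sin^{2}{\left(t \right)} \cos{\left(t \right)}]:  \frac{3 B^{3}}{2} = - \frac{3}{2}
  [e^{t} \sin{\left(t \right)} \cos{\left(t \right)}]:  3 A B^{2} = -3
  [e^{3 t}]:  \frac{3 A^{3}}{2} = - \frac{3}{2}
Solving: A = -1, B = -1.
Check against the point condition:
  u(0, 0) = -1  ⟹  A = -1  ✓
Hence u(x, t) = - e^{t} - \sin{\left(t \right)}.

Answer: u(x, t) = - e^{t} - \sin{\left(t \right)}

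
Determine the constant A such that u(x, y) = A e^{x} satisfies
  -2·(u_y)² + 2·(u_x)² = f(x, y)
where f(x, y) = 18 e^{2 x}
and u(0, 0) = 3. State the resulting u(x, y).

Substitute the ansatz u = A e^{x} into the left-hand side.
Derivatives of the ansatz:
  u_y = 0
  u_x = A e^{x}
Term by term:
  -2·(u_y)² = 0
  2·(u_x)² = 2 A^{2} e^{2 x}
So the left-hand side equals
  2 A^{2} e^{2 x}
This must equal f(x, y) = 18 e^{2 x} identically.
Matching coefficients of the independent functions:
  [e^{2 x}]:  2 A^{2} = 18
These equations allow (A) = (-3) or (3).
Impose the point condition(s):
  u(0, 0) = 3  ⟹  A = 3
Only A = 3 satisfies everything.
Hence u(x, y) = 3 e^{x}.

Answer: u(x, y) = 3 e^{x}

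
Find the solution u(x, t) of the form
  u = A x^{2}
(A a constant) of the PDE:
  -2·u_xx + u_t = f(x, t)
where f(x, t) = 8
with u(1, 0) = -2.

Substitute the ansatz u = A x^{2} into the left-hand side.
Derivatives of the ansatz:
  u_xx = 2 A
  u_t = 0
Term by term:
  -2·u_xx = - 4 A
  u_t = 0
So the left-hand side equals
  - 4 A
This must equal f(x, t) = 8 identically.
Matching coefficients of the independent functions:
  [constant term]:  - 4 A = 8
Solving: A = -2.
Check against the point condition:
  u(1, 0) = -2  ⟹  A = -2  ✓
Hence u(x, t) = - 2 x^{2}.

Answer: u(x, t) = - 2 x^{2}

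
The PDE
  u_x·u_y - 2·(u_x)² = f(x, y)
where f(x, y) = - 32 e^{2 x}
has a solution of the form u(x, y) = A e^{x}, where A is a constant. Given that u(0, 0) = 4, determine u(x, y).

Answer: u(x, y) = 4 e^{x}

Derivation:
Substitute the ansatz u = A e^{x} into the left-hand side.
Derivatives of the ansatz:
  u_x = A e^{x}
  u_y = 0
Term by term:
  u_x·u_y = 0
  -2·(u_x)² = - 2 A^{2} e^{2 x}
So the left-hand side equals
  - 2 A^{2} e^{2 x}
This must equal f(x, y) = - 32 e^{2 x} identically.
Matching coefficients of the independent functions:
  [e^{2 x}]:  - 2 A^{2} = -32
These equations allow (A) = (-4) or (4).
Impose the point condition(s):
  u(0, 0) = 4  ⟹  A = 4
Only A = 4 satisfies everything.
Hence u(x, y) = 4 e^{x}.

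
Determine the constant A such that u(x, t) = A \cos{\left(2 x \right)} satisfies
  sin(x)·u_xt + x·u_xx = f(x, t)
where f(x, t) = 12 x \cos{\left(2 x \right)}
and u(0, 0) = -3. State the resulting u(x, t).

Substitute the ansatz u = A \cos{\left(2 x \right)} into the left-hand side.
Derivatives of the ansatz:
  u_xt = 0
  u_xx = - 4 A \cos{\left(2 x \right)}
Term by term:
  sin(x)·u_xt = 0
  x·u_xx = - 4 A x \cos{\left(2 x \right)}
So the left-hand side equals
  - 4 A x \cos{\left(2 x \right)}
This must equal f(x, t) = 12 x \cos{\left(2 x \right)} identically.
Matching coefficients of the independent functions:
  [x \cos{\left(2 x \right)}]:  - 4 A = 12
Solving: A = -3.
Check against the point condition:
  u(0, 0) = -3  ⟹  A = -3  ✓
Hence u(x, t) = - 3 \cos{\left(2 x \right)}.

Answer: u(x, t) = - 3 \cos{\left(2 x \right)}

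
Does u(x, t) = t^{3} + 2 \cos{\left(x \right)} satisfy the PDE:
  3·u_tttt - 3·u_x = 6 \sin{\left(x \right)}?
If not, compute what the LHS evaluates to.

Evaluate each term of the left-hand side for u = t^{3} + 2 \cos{\left(x \right)}.
Derivatives:
  u_tttt = 0
  u_x = - 2 \sin{\left(x \right)}
Terms:
  3·u_tttt = 0
  -3·u_x = 6 \sin{\left(x \right)}
Sum: LHS = 6 \sin{\left(x \right)}
This is exactly the given right-hand side, so u is a solution.

Answer: Yes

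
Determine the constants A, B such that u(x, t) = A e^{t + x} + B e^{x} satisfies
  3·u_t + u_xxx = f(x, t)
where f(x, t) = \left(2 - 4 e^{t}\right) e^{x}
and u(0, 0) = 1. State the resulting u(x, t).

Substitute the ansatz u = A e^{t + x} + B e^{x} into the left-hand side.
Derivatives of the ansatz:
  u_t = A e^{t} e^{x}
  u_xxx = A e^{t} e^{x} + B e^{x}
Term by term:
  3·u_t = 3 A e^{t} e^{x}
  u_xxx = A e^{t} e^{x} + B e^{x}
So the left-hand side equals
  4 A e^{t} e^{x} + B e^{x}
This must equal f(x, t) identically; expanded, f = - 4 e^{t} e^{x} + 2 e^{x}.
Matching coefficients of the independent functions:
  [e^{t} e^{x}]:  4 A = -4
  [e^{x}]:  B = 2
Solving: A = -1, B = 2.
Check against the point condition:
  u(0, 0) = 1  ⟹  A + B = 1  ✓
Hence u(x, t) = 2 e^{x} - e^{t + x}.

Answer: u(x, t) = 2 e^{x} - e^{t + x}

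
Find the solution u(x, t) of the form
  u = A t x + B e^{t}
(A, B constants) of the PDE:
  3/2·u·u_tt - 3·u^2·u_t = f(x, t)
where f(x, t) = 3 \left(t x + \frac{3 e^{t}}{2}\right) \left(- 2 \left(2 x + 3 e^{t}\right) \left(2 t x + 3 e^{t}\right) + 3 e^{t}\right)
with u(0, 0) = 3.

Substitute the ansatz u = A t x + B e^{t} into the left-hand side.
Derivatives of the ansatz:
  u_tt = B e^{t}
  u_t = A x + B e^{t}
Term by term:
  3/2·u·u_tt = \frac{3 A B t x e^{t}}{2} + \frac{3 B^{2} e^{2 t}}{2}
  -3·u^2·u_t = - 3 A^{3} t^{2} x^{3} - 3 A^{2} B t^{2} x^{2} e^{t} - 6 A^{2} B t x^{2} e^{t} - 6 A B^{2} t x e^{2 t} - 3 A B^{2} x e^{2 t} - 3 B^{3} e^{3 t}
So the left-hand side equals
  - 3 A^{3} t^{2} x^{3} - 3 A^{2} B t^{2} x^{2} e^{t} - 6 A^{2} B t x^{2} e^{t} - 6 A B^{2} t x e^{2 t} - 3 A B^{2} x e^{2 t} + \frac{3 A B t x e^{t}}{2} - 3 B^{3} e^{3 t} + \frac{3 B^{2} e^{2 t}}{2}
This must equal f(x, t) identically; expanded, f = - 24 t^{2} x^{3} - 36 t^{2} x^{2} e^{t} - 72 t x^{2} e^{t} - 108 t x e^{2 t} + 9 t x e^{t} - 54 x e^{2 t} - 81 e^{3 t} + \frac{27 e^{2 t}}{2}.
Matching coefficients of the independent functions:
  [t^{2} x^{3}]:  - 3 A^{3} = -24
  [x e^{2 t}]:  - 3 A B^{2} = -54
  [t x e^{t}]:  \frac{3 A B}{2} = 9
  [t x e^{2 t}]:  - 6 A B^{2} = -108
  [t x^{2} e^{t}]:  - 6 A^{2} B = -72
  [t^{2} x^{2} e^{t}]:  - 3 A^{2} B = -36
  [e^{2 t}]:  \frac{3 B^{2}}{2} = \frac{27}{2}
  [e^{3 t}]:  - 3 B^{3} = -81
Solving: A = 2, B = 3.
Check against the point condition:
  u(0, 0) = 3  ⟹  B = 3  ✓
Hence u(x, t) = 2 t x + 3 e^{t}.

Answer: u(x, t) = 2 t x + 3 e^{t}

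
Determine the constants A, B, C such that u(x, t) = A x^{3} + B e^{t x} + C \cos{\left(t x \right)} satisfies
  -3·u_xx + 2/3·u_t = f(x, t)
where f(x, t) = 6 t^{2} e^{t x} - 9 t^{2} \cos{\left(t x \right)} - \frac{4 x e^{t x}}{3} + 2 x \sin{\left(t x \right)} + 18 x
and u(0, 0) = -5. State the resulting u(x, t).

Substitute the ansatz u = A x^{3} + B e^{t x} + C \cos{\left(t x \right)} into the left-hand side.
Derivatives of the ansatz:
  u_xx = 6 A x + B t^{2} e^{t x} - C t^{2} \cos{\left(t x \right)}
  u_t = B x e^{t x} - C x \sin{\left(t x \right)}
Term by term:
  -3·u_xx = - 18 A x - 3 B t^{2} e^{t x} + 3 C t^{2} \cos{\left(t x \right)}
  2/3·u_t = \frac{2 B x e^{t x}}{3} - \frac{2 C x \sin{\left(t x \right)}}{3}
So the left-hand side equals
  - 18 A x - 3 B t^{2} e^{t x} + \frac{2 B x e^{t x}}{3} + 3 C t^{2} \cos{\left(t x \right)} - \frac{2 C x \sin{\left(t x \right)}}{3}
This must equal f(x, t) = 6 t^{2} e^{t x} - 9 t^{2} \cos{\left(t x \right)} - \frac{4 x e^{t x}}{3} + 2 x \sin{\left(t x \right)} + 18 x identically.
Matching coefficients of the independent functions:
  [x]:  - 18 A = 18
  [t^{2} e^{t x}]:  - 3 B = 6
  [t^{2} \cos{\left(t x \right)}]:  3 C = -9
  [x e^{t x}]:  \frac{2 B}{3} = - \frac{4}{3}
  [x \sin{\left(t x \right)}]:  - \frac{2 C}{3} = 2
Solving: A = -1, B = -2, C = -3.
Check against the point condition:
  u(0, 0) = -5  ⟹  B + C = -5  ✓
Hence u(x, t) = - x^{3} - 2 e^{t x} - 3 \cos{\left(t x \right)}.

Answer: u(x, t) = - x^{3} - 2 e^{t x} - 3 \cos{\left(t x \right)}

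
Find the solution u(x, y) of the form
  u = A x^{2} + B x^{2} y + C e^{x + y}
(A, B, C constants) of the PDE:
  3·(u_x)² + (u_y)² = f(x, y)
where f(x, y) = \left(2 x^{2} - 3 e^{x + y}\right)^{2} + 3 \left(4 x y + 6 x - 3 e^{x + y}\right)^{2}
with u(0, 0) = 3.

Substitute the ansatz u = A x^{2} + B x^{2} y + C e^{x + y} into the left-hand side.
Derivatives of the ansatz:
  u_x = 2 A x + 2 B x y + C e^{x} e^{y}
  u_y = B x^{2} + C e^{x} e^{y}
Term by term:
  3·(u_x)² = 12 A^{2} x^{2} + 24 A B x^{2} y + 12 A C x e^{x} e^{y} + 12 B^{2} x^{2} y^{2} + 12 B C x y e^{x} e^{y} + 3 C^{2} e^{2 x} e^{2 y}
  (u_y)² = B^{2} x^{4} + 2 B C x^{2} e^{x} e^{y} + C^{2} e^{2 x} e^{2 y}
So the left-hand side equals
  12 A^{2} x^{2} + 24 A B x^{2} y + 12 A C x e^{x} e^{y} + B^{2} x^{4} + 12 B^{2} x^{2} y^{2} + 2 B C x^{2} e^{x} e^{y} + 12 B C x y e^{x} e^{y} + 4 C^{2} e^{2 x} e^{2 y}
This must equal f(x, y) identically; expanded, f = 4 x^{4} + 48 x^{2} y^{2} + 144 x^{2} y - 12 x^{2} e^{x} e^{y} + 108 x^{2} - 72 x y e^{x} e^{y} - 108 x e^{x} e^{y} + 36 e^{2 x} e^{2 y}.
Matching coefficients of the independent functions:
  [x^{2}]:  12 A^{2} = 108
  [x^{4}]:  B^{2} = 4
  [x^{2} y]:  24 A B = 144
  [x^{2} y^{2}]:  12 B^{2} = 48
  [e^{2 x} e^{2 y}]:  4 C^{2} = 36
  [x e^{x} e^{y}]:  12 A C = -108
  [x^{2} e^{x} e^{y}]:  2 B C = -12
  [x y e^{x} e^{y}]:  12 B C = -72
These equations allow (A, B, C) = (-3, -2, 3) or (3, 2, -3).
Impose the point condition(s):
  u(0, 0) = 3  ⟹  C = 3
Only A = -3, B = -2, C = 3 satisfies everything.
Hence u(x, y) = - 2 x^{2} y - 3 x^{2} + 3 e^{x + y}.

Answer: u(x, y) = - 2 x^{2} y - 3 x^{2} + 3 e^{x + y}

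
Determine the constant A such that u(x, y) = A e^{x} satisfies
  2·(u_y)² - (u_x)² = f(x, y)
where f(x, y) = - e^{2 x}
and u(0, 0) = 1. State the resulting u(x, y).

Substitute the ansatz u = A e^{x} into the left-hand side.
Derivatives of the ansatz:
  u_y = 0
  u_x = A e^{x}
Term by term:
  2·(u_y)² = 0
  -(u_x)² = - A^{2} e^{2 x}
So the left-hand side equals
  - A^{2} e^{2 x}
This must equal f(x, y) = - e^{2 x} identically.
Matching coefficients of the independent functions:
  [e^{2 x}]:  - A^{2} = -1
These equations allow (A) = (-1) or (1).
Impose the point condition(s):
  u(0, 0) = 1  ⟹  A = 1
Only A = 1 satisfies everything.
Hence u(x, y) = e^{x}.

Answer: u(x, y) = e^{x}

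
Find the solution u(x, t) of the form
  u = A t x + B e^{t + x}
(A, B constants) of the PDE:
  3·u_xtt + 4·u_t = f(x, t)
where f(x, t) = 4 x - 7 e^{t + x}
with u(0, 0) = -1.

Substitute the ansatz u = A t x + B e^{t + x} into the left-hand side.
Derivatives of the ansatz:
  u_xtt = B e^{t} e^{x}
  u_t = A x + B e^{t} e^{x}
Term by term:
  3·u_xtt = 3 B e^{t} e^{x}
  4·u_t = 4 A x + 4 B e^{t} e^{x}
So the left-hand side equals
  4 A x + 7 B e^{t} e^{x}
This must equal f(x, t) identically; expanded, f = 4 x - 7 e^{t} e^{x}.
Matching coefficients of the independent functions:
  [x]:  4 A = 4
  [e^{t} e^{x}]:  7 B = -7
Solving: A = 1, B = -1.
Check against the point condition:
  u(0, 0) = -1  ⟹  B = -1  ✓
Hence u(x, t) = t x - e^{t + x}.

Answer: u(x, t) = t x - e^{t + x}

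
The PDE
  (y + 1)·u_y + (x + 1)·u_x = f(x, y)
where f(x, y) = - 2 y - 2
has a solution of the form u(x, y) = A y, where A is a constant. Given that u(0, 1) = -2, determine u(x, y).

Answer: u(x, y) = - 2 y

Derivation:
Substitute the ansatz u = A y into the left-hand side.
Derivatives of the ansatz:
  u_y = A
  u_x = 0
Term by term:
  (y + 1)·u_y = A y + A
  (x + 1)·u_x = 0
So the left-hand side equals
  A y + A
This must equal f(x, y) = - 2 y - 2 identically.
Matching coefficients of the independent functions:
  [constant term, y]:  A = -2
Solving: A = -2.
Check against the point condition:
  u(0, 1) = -2  ⟹  A = -2  ✓
Hence u(x, y) = - 2 y.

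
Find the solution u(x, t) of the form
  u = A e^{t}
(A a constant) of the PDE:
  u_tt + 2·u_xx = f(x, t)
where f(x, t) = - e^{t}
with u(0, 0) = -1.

Answer: u(x, t) = - e^{t}

Derivation:
Substitute the ansatz u = A e^{t} into the left-hand side.
Derivatives of the ansatz:
  u_tt = A e^{t}
  u_xx = 0
Term by term:
  u_tt = A e^{t}
  2·u_xx = 0
So the left-hand side equals
  A e^{t}
This must equal f(x, t) = - e^{t} identically.
Matching coefficients of the independent functions:
  [e^{t}]:  A = -1
Solving: A = -1.
Check against the point condition:
  u(0, 0) = -1  ⟹  A = -1  ✓
Hence u(x, t) = - e^{t}.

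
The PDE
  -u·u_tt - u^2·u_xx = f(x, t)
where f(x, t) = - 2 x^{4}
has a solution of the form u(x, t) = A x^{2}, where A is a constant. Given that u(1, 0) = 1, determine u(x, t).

Substitute the ansatz u = A x^{2} into the left-hand side.
Derivatives of the ansatz:
  u_tt = 0
  u_xx = 2 A
Term by term:
  -u·u_tt = 0
  -u^2·u_xx = - 2 A^{3} x^{4}
So the left-hand side equals
  - 2 A^{3} x^{4}
This must equal f(x, t) = - 2 x^{4} identically.
Matching coefficients of the independent functions:
  [x^{4}]:  - 2 A^{3} = -2
Solving: A = 1.
Check against the point condition:
  u(1, 0) = 1  ⟹  A = 1  ✓
Hence u(x, t) = x^{2}.

Answer: u(x, t) = x^{2}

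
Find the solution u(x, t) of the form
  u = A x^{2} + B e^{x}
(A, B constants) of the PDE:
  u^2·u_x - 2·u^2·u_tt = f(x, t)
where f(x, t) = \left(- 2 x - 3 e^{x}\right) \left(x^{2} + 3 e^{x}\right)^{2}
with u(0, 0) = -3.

Answer: u(x, t) = - x^{2} - 3 e^{x}

Derivation:
Substitute the ansatz u = A x^{2} + B e^{x} into the left-hand side.
Derivatives of the ansatz:
  u_x = 2 A x + B e^{x}
  u_tt = 0
Term by term:
  u^2·u_x = 2 A^{3} x^{5} + A^{2} B x^{4} e^{x} + 4 A^{2} B x^{3} e^{x} + 2 A B^{2} x^{2} e^{2 x} + 2 A B^{2} x e^{2 x} + B^{3} e^{3 x}
  -2·u^2·u_tt = 0
So the left-hand side equals
  2 A^{3} x^{5} + A^{2} B x^{4} e^{x} + 4 A^{2} B x^{3} e^{x} + 2 A B^{2} x^{2} e^{2 x} + 2 A B^{2} x e^{2 x} + B^{3} e^{3 x}
This must equal f(x, t) identically; expanded, f = - 2 x^{5} - 3 x^{4} e^{x} - 12 x^{3} e^{x} - 18 x^{2} e^{2 x} - 18 x e^{2 x} - 27 e^{3 x}.
Matching coefficients of the independent functions:
  [x^{5}]:  2 A^{3} = -2
  [x e^{2 x}, x^{2} e^{2 x}]:  2 A B^{2} = -18
  [x^{3} e^{x}]:  4 A^{2} B = -12
  [x^{4} e^{x}]:  A^{2} B = -3
  [e^{3 x}]:  B^{3} = -27
Solving: A = -1, B = -3.
Check against the point condition:
  u(0, 0) = -3  ⟹  B = -3  ✓
Hence u(x, t) = - x^{2} - 3 e^{x}.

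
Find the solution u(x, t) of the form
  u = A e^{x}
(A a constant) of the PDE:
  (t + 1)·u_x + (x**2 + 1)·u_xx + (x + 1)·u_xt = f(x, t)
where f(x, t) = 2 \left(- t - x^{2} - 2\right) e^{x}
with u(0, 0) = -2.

Substitute the ansatz u = A e^{x} into the left-hand side.
Derivatives of the ansatz:
  u_x = A e^{x}
  u_xx = A e^{x}
  u_xt = 0
Term by term:
  (t + 1)·u_x = A t e^{x} + A e^{x}
  (x**2 + 1)·u_xx = A x^{2} e^{x} + A e^{x}
  (x + 1)·u_xt = 0
So the left-hand side equals
  A t e^{x} + A x^{2} e^{x} + 2 A e^{x}
This must equal f(x, t) identically; expanded, f = - 2 t e^{x} - 2 x^{2} e^{x} - 4 e^{x}.
Matching coefficients of the independent functions:
  [t e^{x}, x^{2} e^{x}]:  A = -2
  [e^{x}]:  2 A = -4
Solving: A = -2.
Check against the point condition:
  u(0, 0) = -2  ⟹  A = -2  ✓
Hence u(x, t) = - 2 e^{x}.

Answer: u(x, t) = - 2 e^{x}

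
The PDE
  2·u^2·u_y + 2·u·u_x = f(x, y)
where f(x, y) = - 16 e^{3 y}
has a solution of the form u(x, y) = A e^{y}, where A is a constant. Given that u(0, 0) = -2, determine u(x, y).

Answer: u(x, y) = - 2 e^{y}

Derivation:
Substitute the ansatz u = A e^{y} into the left-hand side.
Derivatives of the ansatz:
  u_y = A e^{y}
  u_x = 0
Term by term:
  2·u^2·u_y = 2 A^{3} e^{3 y}
  2·u·u_x = 0
So the left-hand side equals
  2 A^{3} e^{3 y}
This must equal f(x, y) = - 16 e^{3 y} identically.
Matching coefficients of the independent functions:
  [e^{3 y}]:  2 A^{3} = -16
Solving: A = -2.
Check against the point condition:
  u(0, 0) = -2  ⟹  A = -2  ✓
Hence u(x, y) = - 2 e^{y}.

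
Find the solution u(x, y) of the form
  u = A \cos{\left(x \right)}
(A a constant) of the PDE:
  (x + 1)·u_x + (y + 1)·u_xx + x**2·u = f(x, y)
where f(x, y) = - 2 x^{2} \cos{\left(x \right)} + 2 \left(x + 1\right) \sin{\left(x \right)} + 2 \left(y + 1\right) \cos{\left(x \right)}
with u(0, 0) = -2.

Substitute the ansatz u = A \cos{\left(x \right)} into the left-hand side.
Derivatives of the ansatz:
  u_x = - A \sin{\left(x \right)}
  u_xx = - A \cos{\left(x \right)}
Term by term:
  (x + 1)·u_x = - A x \sin{\left(x \right)} - A \sin{\left(x \right)}
  (y + 1)·u_xx = - A y \cos{\left(x \right)} - A \cos{\left(x \right)}
  x**2·u = A x^{2} \cos{\left(x \right)}
So the left-hand side equals
  A x^{2} \cos{\left(x \right)} - A x \sin{\left(x \right)} - A y \cos{\left(x \right)} - A \sin{\left(x \right)} - A \cos{\left(x \right)}
This must equal f(x, y) identically; expanded, f = - 2 x^{2} \cos{\left(x \right)} + 2 x \sin{\left(x \right)} + 2 y \cos{\left(x \right)} + 2 \sin{\left(x \right)} + 2 \cos{\left(x \right)}.
Matching coefficients of the independent functions:
  [x \sin{\left(x \right)}, y \cos{\left(x \right)}, \sin{\left(x \right)}, \cos{\left(x \right)}]:  - A = 2
  [x^{2} \cos{\left(x \right)}]:  A = -2
Solving: A = -2.
Check against the point condition:
  u(0, 0) = -2  ⟹  A = -2  ✓
Hence u(x, y) = - 2 \cos{\left(x \right)}.

Answer: u(x, y) = - 2 \cos{\left(x \right)}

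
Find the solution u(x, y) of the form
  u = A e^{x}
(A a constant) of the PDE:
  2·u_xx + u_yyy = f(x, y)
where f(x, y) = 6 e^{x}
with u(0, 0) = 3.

Substitute the ansatz u = A e^{x} into the left-hand side.
Derivatives of the ansatz:
  u_xx = A e^{x}
  u_yyy = 0
Term by term:
  2·u_xx = 2 A e^{x}
  u_yyy = 0
So the left-hand side equals
  2 A e^{x}
This must equal f(x, y) = 6 e^{x} identically.
Matching coefficients of the independent functions:
  [e^{x}]:  2 A = 6
Solving: A = 3.
Check against the point condition:
  u(0, 0) = 3  ⟹  A = 3  ✓
Hence u(x, y) = 3 e^{x}.

Answer: u(x, y) = 3 e^{x}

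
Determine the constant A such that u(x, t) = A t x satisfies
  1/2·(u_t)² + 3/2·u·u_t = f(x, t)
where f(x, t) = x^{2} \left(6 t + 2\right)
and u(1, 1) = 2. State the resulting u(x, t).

Substitute the ansatz u = A t x into the left-hand side.
Derivatives of the ansatz:
  u_t = A x
Term by term:
  1/2·(u_t)² = \frac{A^{2} x^{2}}{2}
  3/2·u·u_t = \frac{3 A^{2} t x^{2}}{2}
So the left-hand side equals
  \frac{3 A^{2} t x^{2}}{2} + \frac{A^{2} x^{2}}{2}
This must equal f(x, t) identically; expanded, f = 6 t x^{2} + 2 x^{2}.
Matching coefficients of the independent functions:
  [x^{2}]:  \frac{A^{2}}{2} = 2
  [t x^{2}]:  \frac{3 A^{2}}{2} = 6
These equations allow (A) = (-2) or (2).
Impose the point condition(s):
  u(1, 1) = 2  ⟹  A = 2
Only A = 2 satisfies everything.
Hence u(x, t) = 2 t x.

Answer: u(x, t) = 2 t x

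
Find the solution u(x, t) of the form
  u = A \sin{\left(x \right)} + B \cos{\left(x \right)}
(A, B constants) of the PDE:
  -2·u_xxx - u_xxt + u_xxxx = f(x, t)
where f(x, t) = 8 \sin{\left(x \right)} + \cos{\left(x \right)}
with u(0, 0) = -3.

Substitute the ansatz u = A \sin{\left(x \right)} + B \cos{\left(x \right)} into the left-hand side.
Derivatives of the ansatz:
  u_xxx = - A \cos{\left(x \right)} + B \sin{\left(x \right)}
  u_xxt = 0
  u_xxxx = A \sin{\left(x \right)} + B \cos{\left(x \right)}
Term by term:
  -2·u_xxx = 2 A \cos{\left(x \right)} - 2 B \sin{\left(x \right)}
  -u_xxt = 0
  u_xxxx = A \sin{\left(x \right)} + B \cos{\left(x \right)}
So the left-hand side equals
  A \sin{\left(x \right)} + 2 A \cos{\left(x \right)} - 2 B \sin{\left(x \right)} + B \cos{\left(x \right)}
This must equal f(x, t) = 8 \sin{\left(x \right)} + \cos{\left(x \right)} identically.
Matching coefficients of the independent functions:
  [\sin{\left(x \right)}]:  A - 2 B = 8
  [\cos{\left(x \right)}]:  2 A + B = 1
Solving: A = 2, B = -3.
Check against the point condition:
  u(0, 0) = -3  ⟹  B = -3  ✓
Hence u(x, t) = 2 \sin{\left(x \right)} - 3 \cos{\left(x \right)}.

Answer: u(x, t) = 2 \sin{\left(x \right)} - 3 \cos{\left(x \right)}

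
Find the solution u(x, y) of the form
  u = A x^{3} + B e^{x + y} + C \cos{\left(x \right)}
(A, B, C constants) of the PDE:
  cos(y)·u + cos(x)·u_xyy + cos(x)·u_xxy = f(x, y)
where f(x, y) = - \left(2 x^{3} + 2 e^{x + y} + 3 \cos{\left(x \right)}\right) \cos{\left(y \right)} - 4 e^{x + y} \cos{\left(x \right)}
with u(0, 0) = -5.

Substitute the ansatz u = A x^{3} + B e^{x + y} + C \cos{\left(x \right)} into the left-hand side.
Derivatives of the ansatz:
  u_xyy = B e^{x} e^{y}
  u_xxy = B e^{x} e^{y}
Term by term:
  cos(y)·u = A x^{3} \cos{\left(y \right)} + B e^{x} e^{y} \cos{\left(y \right)} + C \cos{\left(x \right)} \cos{\left(y \right)}
  cos(x)·u_xyy = B e^{x} e^{y} \cos{\left(x \right)}
  cos(x)·u_xxy = B e^{x} e^{y} \cos{\left(x \right)}
So the left-hand side equals
  A x^{3} \cos{\left(y \right)} + 2 B e^{x} e^{y} \cos{\left(x \right)} + B e^{x} e^{y} \cos{\left(y \right)} + C \cos{\left(x \right)} \cos{\left(y \right)}
This must equal f(x, y) identically; expanded, f = - 2 x^{3} \cos{\left(y \right)} - 4 e^{x} e^{y} \cos{\left(x \right)} - 2 e^{x} e^{y} \cos{\left(y \right)} - 3 \cos{\left(x \right)} \cos{\left(y \right)}.
Matching coefficients of the independent functions:
  [x^{3} \cos{\left(y \right)}]:  A = -2
  [\cos{\left(x \right)} \cos{\left(y \right)}]:  C = -3
  [e^{x} e^{y} \cos{\left(x \right)}]:  2 B = -4
  [e^{x} e^{y} \cos{\left(y \right)}]:  B = -2
Solving: A = -2, B = -2, C = -3.
Check against the point condition:
  u(0, 0) = -5  ⟹  B + C = -5  ✓
Hence u(x, y) = - 2 x^{3} - 2 e^{x + y} - 3 \cos{\left(x \right)}.

Answer: u(x, y) = - 2 x^{3} - 2 e^{x + y} - 3 \cos{\left(x \right)}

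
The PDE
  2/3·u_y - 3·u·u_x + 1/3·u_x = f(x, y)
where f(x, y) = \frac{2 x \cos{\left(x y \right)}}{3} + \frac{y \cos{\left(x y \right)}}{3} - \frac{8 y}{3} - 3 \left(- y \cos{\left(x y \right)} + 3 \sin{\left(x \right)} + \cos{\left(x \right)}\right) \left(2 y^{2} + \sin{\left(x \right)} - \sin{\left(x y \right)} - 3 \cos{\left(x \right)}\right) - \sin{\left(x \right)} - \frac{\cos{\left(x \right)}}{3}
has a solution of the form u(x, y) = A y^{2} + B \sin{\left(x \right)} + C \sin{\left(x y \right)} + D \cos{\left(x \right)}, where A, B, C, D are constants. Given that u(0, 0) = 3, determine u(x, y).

Substitute the ansatz u = A y^{2} + B \sin{\left(x \right)} + C \sin{\left(x y \right)} + D \cos{\left(x \right)} into the left-hand side.
Derivatives of the ansatz:
  u_y = 2 A y + C x \cos{\left(x y \right)}
  u_x = B \cos{\left(x \right)} + C y \cos{\left(x y \right)} - D \sin{\left(x \right)}
Term by term:
  2/3·u_y = \frac{4 A y}{3} + \frac{2 C x \cos{\left(x y \right)}}{3}
  -3·u·u_x = - 3 A B y^{2} \cos{\left(x \right)} - 3 A C y^{3} \cos{\left(x y \right)} + 3 A D y^{2} \sin{\left(x \right)} - 3 B^{2} \sin{\left(x \right)} \cos{\left(x \right)} - 3 B C y \sin{\left(x \right)} \cos{\left(x y \right)} - 3 B C \sin{\left(x y \right)} \cos{\left(x \right)} + 3 B D \sin^{2}{\left(x \right)} - 3 B D \cos^{2}{\left(x \right)} - 3 C^{2} y \sin{\left(x y \right)} \cos{\left(x y \right)} - 3 C D y \cos{\left(x \right)} \cos{\left(x y \right)} + 3 C D \sin{\left(x \right)} \sin{\left(x y \right)} + 3 D^{2} \sin{\left(x \right)} \cos{\left(x \right)}
  1/3·u_x = \frac{B \cos{\left(x \right)}}{3} + \frac{C y \cos{\left(x y \right)}}{3} - \frac{D \sin{\left(x \right)}}{3}
So the left-hand side equals
  - 3 A B y^{2} \cos{\left(x \right)} - 3 A C y^{3} \cos{\left(x y \right)} + 3 A D y^{2} \sin{\left(x \right)} + \frac{4 A y}{3} - 3 B^{2} \sin{\left(x \right)} \cos{\left(x \right)} - 3 B C y \sin{\left(x \right)} \cos{\left(x y \right)} - 3 B C \sin{\left(x y \right)} \cos{\left(x \right)} + 3 B D \sin^{2}{\left(x \right)} - 3 B D \cos^{2}{\left(x \right)} + \frac{B \cos{\left(x \right)}}{3} - 3 C^{2} y \sin{\left(x y \right)} \cos{\left(x y \right)} - 3 C D y \cos{\left(x \right)} \cos{\left(x y \right)} + 3 C D \sin{\left(x \right)} \sin{\left(x y \right)} + \frac{2 C x \cos{\left(x y \right)}}{3} + \frac{C y \cos{\left(x y \right)}}{3} + 3 D^{2} \sin{\left(x \right)} \cos{\left(x \right)} - \frac{D \sin{\left(x \right)}}{3}
This must equal f(x, y) identically; expanded, f = \frac{2 x \cos{\left(x y \right)}}{3} + 6 y^{3} \cos{\left(x y \right)} - 18 y^{2} \sin{\left(x \right)} - 6 y^{2} \cos{\left(x \right)} + 3 y \sin{\left(x \right)} \cos{\left(x y \right)} - 3 y \sin{\left(x y \right)} \cos{\left(x y \right)} - 9 y \cos{\left(x \right)} \cos{\left(x y \right)} + \frac{y \cos{\left(x y \right)}}{3} - \frac{8 y}{3} - 9 \sin^{2}{\left(x \right)} + 9 \sin{\left(x \right)} \sin{\left(x y \right)} + 24 \sin{\left(x \right)} \cos{\left(x \right)} - \sin{\left(x \right)} + 3 \sin{\left(x y \right)} \cos{\left(x \right)} + 9 \cos^{2}{\left(x \right)} - \frac{\cos{\left(x \right)}}{3}.
Matching coefficients of the independent functions:
(each divided by its leading coefficient; functions giving the same equation are listed together)
  [y]:  A + 2 = 0
  [x \cos{\left(x y \right)}, y \cos{\left(x y \right)}]:  C - 1 = 0
  [y^{2} \sin{\left(x \right)}]:  A D + 6 = 0
  [y^{2} \cos{\left(x \right)}]:  A B - 2 = 0
  [y^{3} \cos{\left(x y \right)}]:  A C + 2 = 0
  [\sin{\left(x \right)} \sin{\left(x y \right)}, y \cos{\left(x \right)} \cos{\left(x y \right)}]:  C D - 3 = 0
  [\sin{\left(x \right)} \cos{\left(x \right)}]:  B^{2} - D^{2} + 8 = 0
  [\sin{\left(x y \right)} \cos{\left(x \right)}, y \sin{\left(x \right)} \cos{\left(x y \right)}]:  B C + 1 = 0
  [y \sin{\left(x y \right)} \cos{\left(x y \right)}]:  C^{2} - 1 = 0
  [\sin{\left(x \right)}]:  D - 3 = 0
  [\sin^{2}{\left(x \right)}, \cos^{2}{\left(x \right)}]:  B D + 3 = 0
  [\cos{\left(x \right)}]:  B + 1 = 0
These equations do not fix every constant; impose the point condition(s):
  u(0, 0) = 3  ⟹  D = 3
Solving the combined system: A = -2, B = -1, C = 1, D = 3.
Hence u(x, y) = - 2 y^{2} - \sin{\left(x \right)} + \sin{\left(x y \right)} + 3 \cos{\left(x \right)}.

Answer: u(x, y) = - 2 y^{2} - \sin{\left(x \right)} + \sin{\left(x y \right)} + 3 \cos{\left(x \right)}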